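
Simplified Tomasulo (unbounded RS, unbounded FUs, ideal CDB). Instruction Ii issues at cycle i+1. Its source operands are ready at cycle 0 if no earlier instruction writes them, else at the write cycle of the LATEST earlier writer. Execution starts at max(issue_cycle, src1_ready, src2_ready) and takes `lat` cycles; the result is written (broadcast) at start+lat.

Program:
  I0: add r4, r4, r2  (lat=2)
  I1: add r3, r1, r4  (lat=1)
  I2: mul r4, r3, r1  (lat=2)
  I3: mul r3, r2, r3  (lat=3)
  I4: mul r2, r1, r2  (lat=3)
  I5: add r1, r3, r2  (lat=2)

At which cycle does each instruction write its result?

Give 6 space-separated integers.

I0 add r4: issue@1 deps=(None,None) exec_start@1 write@3
I1 add r3: issue@2 deps=(None,0) exec_start@3 write@4
I2 mul r4: issue@3 deps=(1,None) exec_start@4 write@6
I3 mul r3: issue@4 deps=(None,1) exec_start@4 write@7
I4 mul r2: issue@5 deps=(None,None) exec_start@5 write@8
I5 add r1: issue@6 deps=(3,4) exec_start@8 write@10

Answer: 3 4 6 7 8 10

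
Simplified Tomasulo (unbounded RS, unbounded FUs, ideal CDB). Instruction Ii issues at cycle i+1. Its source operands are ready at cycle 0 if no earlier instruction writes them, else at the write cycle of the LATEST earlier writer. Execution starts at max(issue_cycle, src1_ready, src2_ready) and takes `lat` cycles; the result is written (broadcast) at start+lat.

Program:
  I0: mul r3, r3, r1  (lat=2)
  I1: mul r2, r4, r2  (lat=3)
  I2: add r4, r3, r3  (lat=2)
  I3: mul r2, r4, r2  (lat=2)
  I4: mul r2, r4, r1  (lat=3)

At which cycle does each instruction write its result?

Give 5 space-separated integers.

I0 mul r3: issue@1 deps=(None,None) exec_start@1 write@3
I1 mul r2: issue@2 deps=(None,None) exec_start@2 write@5
I2 add r4: issue@3 deps=(0,0) exec_start@3 write@5
I3 mul r2: issue@4 deps=(2,1) exec_start@5 write@7
I4 mul r2: issue@5 deps=(2,None) exec_start@5 write@8

Answer: 3 5 5 7 8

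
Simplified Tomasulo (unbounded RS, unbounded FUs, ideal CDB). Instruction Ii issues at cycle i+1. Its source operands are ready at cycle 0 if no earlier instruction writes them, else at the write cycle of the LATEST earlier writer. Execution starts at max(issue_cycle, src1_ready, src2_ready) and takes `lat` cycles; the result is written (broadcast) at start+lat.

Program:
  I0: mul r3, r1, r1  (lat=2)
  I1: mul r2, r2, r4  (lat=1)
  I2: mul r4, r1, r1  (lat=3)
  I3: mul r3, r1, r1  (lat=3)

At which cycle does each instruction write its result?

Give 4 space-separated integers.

I0 mul r3: issue@1 deps=(None,None) exec_start@1 write@3
I1 mul r2: issue@2 deps=(None,None) exec_start@2 write@3
I2 mul r4: issue@3 deps=(None,None) exec_start@3 write@6
I3 mul r3: issue@4 deps=(None,None) exec_start@4 write@7

Answer: 3 3 6 7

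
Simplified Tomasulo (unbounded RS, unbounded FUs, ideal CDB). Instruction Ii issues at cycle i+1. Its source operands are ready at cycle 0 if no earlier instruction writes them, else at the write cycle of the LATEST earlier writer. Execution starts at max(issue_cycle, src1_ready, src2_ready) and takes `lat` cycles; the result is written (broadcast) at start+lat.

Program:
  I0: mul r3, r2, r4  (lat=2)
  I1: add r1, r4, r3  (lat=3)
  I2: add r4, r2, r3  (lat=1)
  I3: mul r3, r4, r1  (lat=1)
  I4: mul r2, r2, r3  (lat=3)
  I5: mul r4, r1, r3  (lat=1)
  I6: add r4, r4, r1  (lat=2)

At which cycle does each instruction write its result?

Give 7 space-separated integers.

I0 mul r3: issue@1 deps=(None,None) exec_start@1 write@3
I1 add r1: issue@2 deps=(None,0) exec_start@3 write@6
I2 add r4: issue@3 deps=(None,0) exec_start@3 write@4
I3 mul r3: issue@4 deps=(2,1) exec_start@6 write@7
I4 mul r2: issue@5 deps=(None,3) exec_start@7 write@10
I5 mul r4: issue@6 deps=(1,3) exec_start@7 write@8
I6 add r4: issue@7 deps=(5,1) exec_start@8 write@10

Answer: 3 6 4 7 10 8 10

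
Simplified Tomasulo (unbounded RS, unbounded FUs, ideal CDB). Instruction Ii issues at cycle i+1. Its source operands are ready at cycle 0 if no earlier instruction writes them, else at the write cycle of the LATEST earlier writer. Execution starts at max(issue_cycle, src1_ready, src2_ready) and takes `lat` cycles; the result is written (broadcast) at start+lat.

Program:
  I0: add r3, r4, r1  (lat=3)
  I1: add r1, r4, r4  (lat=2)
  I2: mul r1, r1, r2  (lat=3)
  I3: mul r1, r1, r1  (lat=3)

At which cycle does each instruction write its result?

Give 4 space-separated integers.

I0 add r3: issue@1 deps=(None,None) exec_start@1 write@4
I1 add r1: issue@2 deps=(None,None) exec_start@2 write@4
I2 mul r1: issue@3 deps=(1,None) exec_start@4 write@7
I3 mul r1: issue@4 deps=(2,2) exec_start@7 write@10

Answer: 4 4 7 10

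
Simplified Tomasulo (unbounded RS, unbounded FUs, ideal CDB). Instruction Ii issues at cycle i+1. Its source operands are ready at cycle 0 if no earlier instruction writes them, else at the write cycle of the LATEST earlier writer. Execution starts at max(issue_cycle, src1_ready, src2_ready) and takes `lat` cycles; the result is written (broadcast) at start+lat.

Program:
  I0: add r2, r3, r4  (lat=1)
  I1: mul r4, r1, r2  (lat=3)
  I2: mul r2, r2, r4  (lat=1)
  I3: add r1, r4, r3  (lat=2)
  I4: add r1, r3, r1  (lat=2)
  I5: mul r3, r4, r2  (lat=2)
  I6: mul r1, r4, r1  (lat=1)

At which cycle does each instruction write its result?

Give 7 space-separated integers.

I0 add r2: issue@1 deps=(None,None) exec_start@1 write@2
I1 mul r4: issue@2 deps=(None,0) exec_start@2 write@5
I2 mul r2: issue@3 deps=(0,1) exec_start@5 write@6
I3 add r1: issue@4 deps=(1,None) exec_start@5 write@7
I4 add r1: issue@5 deps=(None,3) exec_start@7 write@9
I5 mul r3: issue@6 deps=(1,2) exec_start@6 write@8
I6 mul r1: issue@7 deps=(1,4) exec_start@9 write@10

Answer: 2 5 6 7 9 8 10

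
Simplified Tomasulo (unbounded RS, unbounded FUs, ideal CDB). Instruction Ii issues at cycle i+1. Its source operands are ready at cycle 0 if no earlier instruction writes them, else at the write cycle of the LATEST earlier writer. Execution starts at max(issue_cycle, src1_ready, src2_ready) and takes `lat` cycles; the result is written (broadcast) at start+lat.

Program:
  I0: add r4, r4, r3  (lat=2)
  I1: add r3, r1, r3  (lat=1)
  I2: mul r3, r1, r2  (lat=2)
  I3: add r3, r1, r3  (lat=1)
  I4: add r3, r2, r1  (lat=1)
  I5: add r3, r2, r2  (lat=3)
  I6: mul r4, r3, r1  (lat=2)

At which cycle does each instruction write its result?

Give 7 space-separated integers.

Answer: 3 3 5 6 6 9 11

Derivation:
I0 add r4: issue@1 deps=(None,None) exec_start@1 write@3
I1 add r3: issue@2 deps=(None,None) exec_start@2 write@3
I2 mul r3: issue@3 deps=(None,None) exec_start@3 write@5
I3 add r3: issue@4 deps=(None,2) exec_start@5 write@6
I4 add r3: issue@5 deps=(None,None) exec_start@5 write@6
I5 add r3: issue@6 deps=(None,None) exec_start@6 write@9
I6 mul r4: issue@7 deps=(5,None) exec_start@9 write@11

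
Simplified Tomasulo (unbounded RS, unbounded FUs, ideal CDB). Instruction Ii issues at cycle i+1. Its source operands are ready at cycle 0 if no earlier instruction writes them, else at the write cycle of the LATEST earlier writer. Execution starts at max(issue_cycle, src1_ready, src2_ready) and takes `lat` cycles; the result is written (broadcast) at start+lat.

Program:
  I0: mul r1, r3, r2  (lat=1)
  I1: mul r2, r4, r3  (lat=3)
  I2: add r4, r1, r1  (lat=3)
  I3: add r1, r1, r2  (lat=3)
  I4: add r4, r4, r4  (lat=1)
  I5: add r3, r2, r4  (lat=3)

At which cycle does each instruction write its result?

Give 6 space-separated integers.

Answer: 2 5 6 8 7 10

Derivation:
I0 mul r1: issue@1 deps=(None,None) exec_start@1 write@2
I1 mul r2: issue@2 deps=(None,None) exec_start@2 write@5
I2 add r4: issue@3 deps=(0,0) exec_start@3 write@6
I3 add r1: issue@4 deps=(0,1) exec_start@5 write@8
I4 add r4: issue@5 deps=(2,2) exec_start@6 write@7
I5 add r3: issue@6 deps=(1,4) exec_start@7 write@10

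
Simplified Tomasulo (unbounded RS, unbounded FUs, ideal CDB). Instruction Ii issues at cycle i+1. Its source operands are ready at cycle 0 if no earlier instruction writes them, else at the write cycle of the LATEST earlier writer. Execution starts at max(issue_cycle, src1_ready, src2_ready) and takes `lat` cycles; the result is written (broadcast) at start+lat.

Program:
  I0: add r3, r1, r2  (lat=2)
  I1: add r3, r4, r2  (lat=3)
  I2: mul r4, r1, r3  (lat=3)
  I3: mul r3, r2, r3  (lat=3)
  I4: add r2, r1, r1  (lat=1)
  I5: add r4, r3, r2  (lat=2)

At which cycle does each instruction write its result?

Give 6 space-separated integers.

Answer: 3 5 8 8 6 10

Derivation:
I0 add r3: issue@1 deps=(None,None) exec_start@1 write@3
I1 add r3: issue@2 deps=(None,None) exec_start@2 write@5
I2 mul r4: issue@3 deps=(None,1) exec_start@5 write@8
I3 mul r3: issue@4 deps=(None,1) exec_start@5 write@8
I4 add r2: issue@5 deps=(None,None) exec_start@5 write@6
I5 add r4: issue@6 deps=(3,4) exec_start@8 write@10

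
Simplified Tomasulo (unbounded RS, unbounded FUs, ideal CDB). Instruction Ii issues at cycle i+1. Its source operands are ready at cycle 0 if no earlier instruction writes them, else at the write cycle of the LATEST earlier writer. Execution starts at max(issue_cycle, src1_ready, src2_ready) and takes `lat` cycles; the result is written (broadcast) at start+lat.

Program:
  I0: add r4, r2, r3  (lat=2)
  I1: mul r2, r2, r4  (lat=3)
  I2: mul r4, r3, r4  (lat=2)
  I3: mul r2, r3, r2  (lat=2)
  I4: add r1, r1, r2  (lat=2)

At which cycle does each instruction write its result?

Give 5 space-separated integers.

Answer: 3 6 5 8 10

Derivation:
I0 add r4: issue@1 deps=(None,None) exec_start@1 write@3
I1 mul r2: issue@2 deps=(None,0) exec_start@3 write@6
I2 mul r4: issue@3 deps=(None,0) exec_start@3 write@5
I3 mul r2: issue@4 deps=(None,1) exec_start@6 write@8
I4 add r1: issue@5 deps=(None,3) exec_start@8 write@10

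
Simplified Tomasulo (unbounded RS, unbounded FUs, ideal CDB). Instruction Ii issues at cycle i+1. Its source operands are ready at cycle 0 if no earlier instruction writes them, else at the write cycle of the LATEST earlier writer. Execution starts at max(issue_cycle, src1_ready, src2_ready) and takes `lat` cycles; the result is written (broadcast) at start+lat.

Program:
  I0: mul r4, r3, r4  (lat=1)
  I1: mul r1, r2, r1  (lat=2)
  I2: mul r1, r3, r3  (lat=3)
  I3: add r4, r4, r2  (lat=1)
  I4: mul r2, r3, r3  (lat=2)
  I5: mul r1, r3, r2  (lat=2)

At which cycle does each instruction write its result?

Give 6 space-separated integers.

Answer: 2 4 6 5 7 9

Derivation:
I0 mul r4: issue@1 deps=(None,None) exec_start@1 write@2
I1 mul r1: issue@2 deps=(None,None) exec_start@2 write@4
I2 mul r1: issue@3 deps=(None,None) exec_start@3 write@6
I3 add r4: issue@4 deps=(0,None) exec_start@4 write@5
I4 mul r2: issue@5 deps=(None,None) exec_start@5 write@7
I5 mul r1: issue@6 deps=(None,4) exec_start@7 write@9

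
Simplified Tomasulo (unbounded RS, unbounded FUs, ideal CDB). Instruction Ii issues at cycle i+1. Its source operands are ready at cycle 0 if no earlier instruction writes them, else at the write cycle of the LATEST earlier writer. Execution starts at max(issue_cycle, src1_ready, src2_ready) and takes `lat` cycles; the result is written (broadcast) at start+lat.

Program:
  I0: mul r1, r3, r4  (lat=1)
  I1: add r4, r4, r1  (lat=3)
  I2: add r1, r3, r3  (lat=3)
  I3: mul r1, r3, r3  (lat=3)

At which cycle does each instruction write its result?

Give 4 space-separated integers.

I0 mul r1: issue@1 deps=(None,None) exec_start@1 write@2
I1 add r4: issue@2 deps=(None,0) exec_start@2 write@5
I2 add r1: issue@3 deps=(None,None) exec_start@3 write@6
I3 mul r1: issue@4 deps=(None,None) exec_start@4 write@7

Answer: 2 5 6 7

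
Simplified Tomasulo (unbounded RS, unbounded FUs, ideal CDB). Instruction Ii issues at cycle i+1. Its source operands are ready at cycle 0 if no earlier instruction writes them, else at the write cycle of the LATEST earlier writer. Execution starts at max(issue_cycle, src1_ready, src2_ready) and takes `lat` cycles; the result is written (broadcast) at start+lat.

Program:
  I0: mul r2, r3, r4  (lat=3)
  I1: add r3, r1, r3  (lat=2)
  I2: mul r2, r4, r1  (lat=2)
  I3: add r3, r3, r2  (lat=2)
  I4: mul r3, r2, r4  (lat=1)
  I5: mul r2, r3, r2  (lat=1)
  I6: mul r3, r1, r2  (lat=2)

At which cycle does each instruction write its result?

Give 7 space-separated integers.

Answer: 4 4 5 7 6 7 9

Derivation:
I0 mul r2: issue@1 deps=(None,None) exec_start@1 write@4
I1 add r3: issue@2 deps=(None,None) exec_start@2 write@4
I2 mul r2: issue@3 deps=(None,None) exec_start@3 write@5
I3 add r3: issue@4 deps=(1,2) exec_start@5 write@7
I4 mul r3: issue@5 deps=(2,None) exec_start@5 write@6
I5 mul r2: issue@6 deps=(4,2) exec_start@6 write@7
I6 mul r3: issue@7 deps=(None,5) exec_start@7 write@9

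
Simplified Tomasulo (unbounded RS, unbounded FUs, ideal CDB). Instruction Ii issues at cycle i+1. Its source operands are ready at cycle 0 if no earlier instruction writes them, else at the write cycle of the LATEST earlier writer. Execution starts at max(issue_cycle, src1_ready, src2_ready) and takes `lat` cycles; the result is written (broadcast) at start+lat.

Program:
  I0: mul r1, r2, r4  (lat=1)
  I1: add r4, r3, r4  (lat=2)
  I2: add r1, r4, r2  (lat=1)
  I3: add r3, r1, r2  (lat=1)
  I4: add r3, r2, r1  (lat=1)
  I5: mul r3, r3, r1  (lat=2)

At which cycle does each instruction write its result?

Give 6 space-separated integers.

I0 mul r1: issue@1 deps=(None,None) exec_start@1 write@2
I1 add r4: issue@2 deps=(None,None) exec_start@2 write@4
I2 add r1: issue@3 deps=(1,None) exec_start@4 write@5
I3 add r3: issue@4 deps=(2,None) exec_start@5 write@6
I4 add r3: issue@5 deps=(None,2) exec_start@5 write@6
I5 mul r3: issue@6 deps=(4,2) exec_start@6 write@8

Answer: 2 4 5 6 6 8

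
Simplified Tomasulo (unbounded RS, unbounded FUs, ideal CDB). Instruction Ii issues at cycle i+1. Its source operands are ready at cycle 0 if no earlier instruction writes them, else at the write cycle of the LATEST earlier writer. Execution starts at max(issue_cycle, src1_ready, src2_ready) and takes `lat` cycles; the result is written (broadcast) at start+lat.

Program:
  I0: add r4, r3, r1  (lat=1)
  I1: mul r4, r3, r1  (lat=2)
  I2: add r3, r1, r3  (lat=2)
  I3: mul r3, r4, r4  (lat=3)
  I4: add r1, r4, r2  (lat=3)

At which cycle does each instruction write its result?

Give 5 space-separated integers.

I0 add r4: issue@1 deps=(None,None) exec_start@1 write@2
I1 mul r4: issue@2 deps=(None,None) exec_start@2 write@4
I2 add r3: issue@3 deps=(None,None) exec_start@3 write@5
I3 mul r3: issue@4 deps=(1,1) exec_start@4 write@7
I4 add r1: issue@5 deps=(1,None) exec_start@5 write@8

Answer: 2 4 5 7 8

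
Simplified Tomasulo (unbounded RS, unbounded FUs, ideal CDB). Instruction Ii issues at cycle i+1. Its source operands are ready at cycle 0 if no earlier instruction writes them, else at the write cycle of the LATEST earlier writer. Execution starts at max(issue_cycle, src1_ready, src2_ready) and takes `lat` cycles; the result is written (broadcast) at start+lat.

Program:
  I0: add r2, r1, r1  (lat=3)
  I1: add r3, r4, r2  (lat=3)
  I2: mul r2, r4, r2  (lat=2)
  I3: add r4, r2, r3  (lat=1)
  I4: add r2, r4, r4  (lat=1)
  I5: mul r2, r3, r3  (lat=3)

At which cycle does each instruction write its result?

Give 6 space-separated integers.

I0 add r2: issue@1 deps=(None,None) exec_start@1 write@4
I1 add r3: issue@2 deps=(None,0) exec_start@4 write@7
I2 mul r2: issue@3 deps=(None,0) exec_start@4 write@6
I3 add r4: issue@4 deps=(2,1) exec_start@7 write@8
I4 add r2: issue@5 deps=(3,3) exec_start@8 write@9
I5 mul r2: issue@6 deps=(1,1) exec_start@7 write@10

Answer: 4 7 6 8 9 10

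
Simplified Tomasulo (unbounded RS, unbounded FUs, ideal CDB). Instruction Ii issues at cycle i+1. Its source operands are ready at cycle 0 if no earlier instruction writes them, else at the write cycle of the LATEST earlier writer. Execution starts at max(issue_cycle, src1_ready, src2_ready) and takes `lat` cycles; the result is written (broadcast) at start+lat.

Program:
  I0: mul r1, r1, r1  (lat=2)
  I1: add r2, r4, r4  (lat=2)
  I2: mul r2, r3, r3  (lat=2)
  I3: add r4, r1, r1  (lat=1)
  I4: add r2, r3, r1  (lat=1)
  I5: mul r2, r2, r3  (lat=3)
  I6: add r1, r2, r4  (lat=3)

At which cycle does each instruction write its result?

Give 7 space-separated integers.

I0 mul r1: issue@1 deps=(None,None) exec_start@1 write@3
I1 add r2: issue@2 deps=(None,None) exec_start@2 write@4
I2 mul r2: issue@3 deps=(None,None) exec_start@3 write@5
I3 add r4: issue@4 deps=(0,0) exec_start@4 write@5
I4 add r2: issue@5 deps=(None,0) exec_start@5 write@6
I5 mul r2: issue@6 deps=(4,None) exec_start@6 write@9
I6 add r1: issue@7 deps=(5,3) exec_start@9 write@12

Answer: 3 4 5 5 6 9 12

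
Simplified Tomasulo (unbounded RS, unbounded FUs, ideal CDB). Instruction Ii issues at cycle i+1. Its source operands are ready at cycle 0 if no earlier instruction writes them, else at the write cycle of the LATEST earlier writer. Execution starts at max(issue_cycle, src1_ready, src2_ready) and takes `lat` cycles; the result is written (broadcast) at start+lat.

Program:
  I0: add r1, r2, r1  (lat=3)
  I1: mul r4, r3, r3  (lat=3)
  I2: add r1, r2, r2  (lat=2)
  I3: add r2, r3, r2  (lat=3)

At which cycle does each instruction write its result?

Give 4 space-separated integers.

Answer: 4 5 5 7

Derivation:
I0 add r1: issue@1 deps=(None,None) exec_start@1 write@4
I1 mul r4: issue@2 deps=(None,None) exec_start@2 write@5
I2 add r1: issue@3 deps=(None,None) exec_start@3 write@5
I3 add r2: issue@4 deps=(None,None) exec_start@4 write@7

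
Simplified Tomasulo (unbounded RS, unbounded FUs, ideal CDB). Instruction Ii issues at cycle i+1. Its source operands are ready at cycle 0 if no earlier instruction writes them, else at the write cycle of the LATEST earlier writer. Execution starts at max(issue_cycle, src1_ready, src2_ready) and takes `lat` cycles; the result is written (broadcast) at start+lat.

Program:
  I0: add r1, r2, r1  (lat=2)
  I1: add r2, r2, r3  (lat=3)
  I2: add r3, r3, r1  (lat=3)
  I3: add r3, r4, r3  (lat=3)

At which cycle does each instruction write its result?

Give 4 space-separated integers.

I0 add r1: issue@1 deps=(None,None) exec_start@1 write@3
I1 add r2: issue@2 deps=(None,None) exec_start@2 write@5
I2 add r3: issue@3 deps=(None,0) exec_start@3 write@6
I3 add r3: issue@4 deps=(None,2) exec_start@6 write@9

Answer: 3 5 6 9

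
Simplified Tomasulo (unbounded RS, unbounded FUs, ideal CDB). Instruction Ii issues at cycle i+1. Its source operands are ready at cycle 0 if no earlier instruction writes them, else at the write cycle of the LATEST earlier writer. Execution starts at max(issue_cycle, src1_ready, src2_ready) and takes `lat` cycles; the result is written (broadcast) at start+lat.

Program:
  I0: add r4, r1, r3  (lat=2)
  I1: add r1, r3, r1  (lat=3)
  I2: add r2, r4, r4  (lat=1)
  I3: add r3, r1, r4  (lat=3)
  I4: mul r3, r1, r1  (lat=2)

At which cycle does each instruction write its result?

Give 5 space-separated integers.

I0 add r4: issue@1 deps=(None,None) exec_start@1 write@3
I1 add r1: issue@2 deps=(None,None) exec_start@2 write@5
I2 add r2: issue@3 deps=(0,0) exec_start@3 write@4
I3 add r3: issue@4 deps=(1,0) exec_start@5 write@8
I4 mul r3: issue@5 deps=(1,1) exec_start@5 write@7

Answer: 3 5 4 8 7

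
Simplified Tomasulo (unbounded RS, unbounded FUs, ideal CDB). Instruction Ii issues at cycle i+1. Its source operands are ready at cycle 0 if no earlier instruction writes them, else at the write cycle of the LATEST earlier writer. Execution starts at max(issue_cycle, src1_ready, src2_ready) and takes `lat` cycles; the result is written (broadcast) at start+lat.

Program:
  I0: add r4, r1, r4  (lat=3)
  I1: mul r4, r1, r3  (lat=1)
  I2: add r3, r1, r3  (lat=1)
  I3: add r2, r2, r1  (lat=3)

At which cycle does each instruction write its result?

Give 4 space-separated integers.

I0 add r4: issue@1 deps=(None,None) exec_start@1 write@4
I1 mul r4: issue@2 deps=(None,None) exec_start@2 write@3
I2 add r3: issue@3 deps=(None,None) exec_start@3 write@4
I3 add r2: issue@4 deps=(None,None) exec_start@4 write@7

Answer: 4 3 4 7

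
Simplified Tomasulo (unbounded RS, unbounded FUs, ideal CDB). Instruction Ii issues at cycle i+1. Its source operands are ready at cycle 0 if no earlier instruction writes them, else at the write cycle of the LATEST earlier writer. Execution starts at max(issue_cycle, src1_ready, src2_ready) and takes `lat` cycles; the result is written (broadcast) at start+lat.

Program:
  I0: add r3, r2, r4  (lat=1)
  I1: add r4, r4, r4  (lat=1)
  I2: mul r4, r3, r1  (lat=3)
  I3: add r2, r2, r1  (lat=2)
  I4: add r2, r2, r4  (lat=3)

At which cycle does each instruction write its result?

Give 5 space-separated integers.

I0 add r3: issue@1 deps=(None,None) exec_start@1 write@2
I1 add r4: issue@2 deps=(None,None) exec_start@2 write@3
I2 mul r4: issue@3 deps=(0,None) exec_start@3 write@6
I3 add r2: issue@4 deps=(None,None) exec_start@4 write@6
I4 add r2: issue@5 deps=(3,2) exec_start@6 write@9

Answer: 2 3 6 6 9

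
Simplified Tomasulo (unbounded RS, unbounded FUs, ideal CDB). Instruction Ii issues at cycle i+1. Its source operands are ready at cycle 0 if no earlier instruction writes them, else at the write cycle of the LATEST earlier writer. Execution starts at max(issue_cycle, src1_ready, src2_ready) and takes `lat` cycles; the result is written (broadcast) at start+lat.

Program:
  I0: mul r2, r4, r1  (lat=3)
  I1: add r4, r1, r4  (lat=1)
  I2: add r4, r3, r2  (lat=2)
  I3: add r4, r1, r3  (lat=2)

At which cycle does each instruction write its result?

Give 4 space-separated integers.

I0 mul r2: issue@1 deps=(None,None) exec_start@1 write@4
I1 add r4: issue@2 deps=(None,None) exec_start@2 write@3
I2 add r4: issue@3 deps=(None,0) exec_start@4 write@6
I3 add r4: issue@4 deps=(None,None) exec_start@4 write@6

Answer: 4 3 6 6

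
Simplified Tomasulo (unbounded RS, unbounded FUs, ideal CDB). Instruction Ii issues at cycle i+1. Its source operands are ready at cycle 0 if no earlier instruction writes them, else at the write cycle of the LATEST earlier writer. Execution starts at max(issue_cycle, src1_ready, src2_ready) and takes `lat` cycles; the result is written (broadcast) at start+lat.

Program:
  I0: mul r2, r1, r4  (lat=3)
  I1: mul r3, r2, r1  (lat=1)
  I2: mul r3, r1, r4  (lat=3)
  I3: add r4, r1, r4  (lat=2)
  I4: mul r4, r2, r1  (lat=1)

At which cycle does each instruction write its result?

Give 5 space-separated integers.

Answer: 4 5 6 6 6

Derivation:
I0 mul r2: issue@1 deps=(None,None) exec_start@1 write@4
I1 mul r3: issue@2 deps=(0,None) exec_start@4 write@5
I2 mul r3: issue@3 deps=(None,None) exec_start@3 write@6
I3 add r4: issue@4 deps=(None,None) exec_start@4 write@6
I4 mul r4: issue@5 deps=(0,None) exec_start@5 write@6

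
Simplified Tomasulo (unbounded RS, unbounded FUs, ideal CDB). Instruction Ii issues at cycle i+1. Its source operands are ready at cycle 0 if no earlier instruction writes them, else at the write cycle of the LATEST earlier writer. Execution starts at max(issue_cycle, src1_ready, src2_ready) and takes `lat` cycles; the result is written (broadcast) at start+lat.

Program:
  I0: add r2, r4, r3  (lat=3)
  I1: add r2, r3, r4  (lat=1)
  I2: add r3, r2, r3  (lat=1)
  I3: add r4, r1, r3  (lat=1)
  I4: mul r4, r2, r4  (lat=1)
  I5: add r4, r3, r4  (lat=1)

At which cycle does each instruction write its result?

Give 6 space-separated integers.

I0 add r2: issue@1 deps=(None,None) exec_start@1 write@4
I1 add r2: issue@2 deps=(None,None) exec_start@2 write@3
I2 add r3: issue@3 deps=(1,None) exec_start@3 write@4
I3 add r4: issue@4 deps=(None,2) exec_start@4 write@5
I4 mul r4: issue@5 deps=(1,3) exec_start@5 write@6
I5 add r4: issue@6 deps=(2,4) exec_start@6 write@7

Answer: 4 3 4 5 6 7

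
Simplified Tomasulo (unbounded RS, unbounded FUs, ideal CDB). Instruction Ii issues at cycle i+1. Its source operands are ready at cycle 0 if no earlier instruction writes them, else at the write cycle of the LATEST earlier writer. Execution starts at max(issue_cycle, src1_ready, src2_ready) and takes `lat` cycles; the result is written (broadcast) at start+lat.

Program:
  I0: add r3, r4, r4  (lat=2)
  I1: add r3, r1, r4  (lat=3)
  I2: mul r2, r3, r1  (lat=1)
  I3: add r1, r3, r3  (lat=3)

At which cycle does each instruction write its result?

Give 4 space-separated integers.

I0 add r3: issue@1 deps=(None,None) exec_start@1 write@3
I1 add r3: issue@2 deps=(None,None) exec_start@2 write@5
I2 mul r2: issue@3 deps=(1,None) exec_start@5 write@6
I3 add r1: issue@4 deps=(1,1) exec_start@5 write@8

Answer: 3 5 6 8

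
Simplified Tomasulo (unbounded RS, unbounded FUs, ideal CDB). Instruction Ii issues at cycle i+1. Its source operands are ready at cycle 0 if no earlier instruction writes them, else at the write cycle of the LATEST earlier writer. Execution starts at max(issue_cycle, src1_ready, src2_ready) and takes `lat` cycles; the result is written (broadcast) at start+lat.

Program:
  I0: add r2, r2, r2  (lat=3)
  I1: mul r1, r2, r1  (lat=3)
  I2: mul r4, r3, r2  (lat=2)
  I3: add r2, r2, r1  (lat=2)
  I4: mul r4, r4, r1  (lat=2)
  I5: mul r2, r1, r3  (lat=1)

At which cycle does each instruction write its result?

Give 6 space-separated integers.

I0 add r2: issue@1 deps=(None,None) exec_start@1 write@4
I1 mul r1: issue@2 deps=(0,None) exec_start@4 write@7
I2 mul r4: issue@3 deps=(None,0) exec_start@4 write@6
I3 add r2: issue@4 deps=(0,1) exec_start@7 write@9
I4 mul r4: issue@5 deps=(2,1) exec_start@7 write@9
I5 mul r2: issue@6 deps=(1,None) exec_start@7 write@8

Answer: 4 7 6 9 9 8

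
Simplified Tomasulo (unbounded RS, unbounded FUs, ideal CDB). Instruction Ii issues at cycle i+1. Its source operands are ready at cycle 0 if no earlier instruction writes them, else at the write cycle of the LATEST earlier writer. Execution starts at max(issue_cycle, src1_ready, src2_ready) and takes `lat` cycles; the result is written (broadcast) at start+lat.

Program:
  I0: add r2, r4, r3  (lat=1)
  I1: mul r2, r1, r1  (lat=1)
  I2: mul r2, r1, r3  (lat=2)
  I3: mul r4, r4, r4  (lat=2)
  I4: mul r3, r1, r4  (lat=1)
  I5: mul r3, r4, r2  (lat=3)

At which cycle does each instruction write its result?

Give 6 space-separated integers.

Answer: 2 3 5 6 7 9

Derivation:
I0 add r2: issue@1 deps=(None,None) exec_start@1 write@2
I1 mul r2: issue@2 deps=(None,None) exec_start@2 write@3
I2 mul r2: issue@3 deps=(None,None) exec_start@3 write@5
I3 mul r4: issue@4 deps=(None,None) exec_start@4 write@6
I4 mul r3: issue@5 deps=(None,3) exec_start@6 write@7
I5 mul r3: issue@6 deps=(3,2) exec_start@6 write@9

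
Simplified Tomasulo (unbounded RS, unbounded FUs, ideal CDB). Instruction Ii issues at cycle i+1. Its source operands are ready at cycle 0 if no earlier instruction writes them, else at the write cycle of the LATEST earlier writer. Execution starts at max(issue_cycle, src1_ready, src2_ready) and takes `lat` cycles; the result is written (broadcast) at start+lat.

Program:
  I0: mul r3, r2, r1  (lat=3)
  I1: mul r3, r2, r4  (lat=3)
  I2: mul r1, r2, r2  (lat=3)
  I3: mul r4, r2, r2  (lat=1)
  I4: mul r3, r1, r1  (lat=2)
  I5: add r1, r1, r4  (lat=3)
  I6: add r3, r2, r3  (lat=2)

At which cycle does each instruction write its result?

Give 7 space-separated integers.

I0 mul r3: issue@1 deps=(None,None) exec_start@1 write@4
I1 mul r3: issue@2 deps=(None,None) exec_start@2 write@5
I2 mul r1: issue@3 deps=(None,None) exec_start@3 write@6
I3 mul r4: issue@4 deps=(None,None) exec_start@4 write@5
I4 mul r3: issue@5 deps=(2,2) exec_start@6 write@8
I5 add r1: issue@6 deps=(2,3) exec_start@6 write@9
I6 add r3: issue@7 deps=(None,4) exec_start@8 write@10

Answer: 4 5 6 5 8 9 10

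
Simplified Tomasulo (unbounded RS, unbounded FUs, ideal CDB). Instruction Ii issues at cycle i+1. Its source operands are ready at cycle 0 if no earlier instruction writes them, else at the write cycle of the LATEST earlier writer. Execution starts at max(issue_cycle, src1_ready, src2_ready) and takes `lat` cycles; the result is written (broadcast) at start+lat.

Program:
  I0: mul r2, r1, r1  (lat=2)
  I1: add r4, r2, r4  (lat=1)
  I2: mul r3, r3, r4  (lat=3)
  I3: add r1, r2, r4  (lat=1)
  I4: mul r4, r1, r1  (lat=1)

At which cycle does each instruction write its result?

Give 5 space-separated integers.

Answer: 3 4 7 5 6

Derivation:
I0 mul r2: issue@1 deps=(None,None) exec_start@1 write@3
I1 add r4: issue@2 deps=(0,None) exec_start@3 write@4
I2 mul r3: issue@3 deps=(None,1) exec_start@4 write@7
I3 add r1: issue@4 deps=(0,1) exec_start@4 write@5
I4 mul r4: issue@5 deps=(3,3) exec_start@5 write@6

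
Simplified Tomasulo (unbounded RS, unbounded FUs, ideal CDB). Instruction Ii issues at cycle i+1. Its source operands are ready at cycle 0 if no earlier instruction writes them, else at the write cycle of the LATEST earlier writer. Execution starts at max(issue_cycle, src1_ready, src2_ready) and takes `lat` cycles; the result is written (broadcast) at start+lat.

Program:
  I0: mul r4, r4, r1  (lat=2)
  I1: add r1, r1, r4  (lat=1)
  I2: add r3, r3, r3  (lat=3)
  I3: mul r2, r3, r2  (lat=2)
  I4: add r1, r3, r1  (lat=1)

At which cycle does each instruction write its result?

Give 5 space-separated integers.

Answer: 3 4 6 8 7

Derivation:
I0 mul r4: issue@1 deps=(None,None) exec_start@1 write@3
I1 add r1: issue@2 deps=(None,0) exec_start@3 write@4
I2 add r3: issue@3 deps=(None,None) exec_start@3 write@6
I3 mul r2: issue@4 deps=(2,None) exec_start@6 write@8
I4 add r1: issue@5 deps=(2,1) exec_start@6 write@7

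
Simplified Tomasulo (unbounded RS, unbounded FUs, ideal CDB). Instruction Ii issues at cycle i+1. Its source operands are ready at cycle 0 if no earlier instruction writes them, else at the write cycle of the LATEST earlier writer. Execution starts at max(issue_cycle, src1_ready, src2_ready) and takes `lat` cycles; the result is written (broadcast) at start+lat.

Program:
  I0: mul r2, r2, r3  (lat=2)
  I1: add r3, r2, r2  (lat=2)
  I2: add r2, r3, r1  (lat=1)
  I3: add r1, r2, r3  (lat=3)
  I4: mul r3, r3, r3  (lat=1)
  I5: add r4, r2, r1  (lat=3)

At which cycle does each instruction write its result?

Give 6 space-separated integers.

Answer: 3 5 6 9 6 12

Derivation:
I0 mul r2: issue@1 deps=(None,None) exec_start@1 write@3
I1 add r3: issue@2 deps=(0,0) exec_start@3 write@5
I2 add r2: issue@3 deps=(1,None) exec_start@5 write@6
I3 add r1: issue@4 deps=(2,1) exec_start@6 write@9
I4 mul r3: issue@5 deps=(1,1) exec_start@5 write@6
I5 add r4: issue@6 deps=(2,3) exec_start@9 write@12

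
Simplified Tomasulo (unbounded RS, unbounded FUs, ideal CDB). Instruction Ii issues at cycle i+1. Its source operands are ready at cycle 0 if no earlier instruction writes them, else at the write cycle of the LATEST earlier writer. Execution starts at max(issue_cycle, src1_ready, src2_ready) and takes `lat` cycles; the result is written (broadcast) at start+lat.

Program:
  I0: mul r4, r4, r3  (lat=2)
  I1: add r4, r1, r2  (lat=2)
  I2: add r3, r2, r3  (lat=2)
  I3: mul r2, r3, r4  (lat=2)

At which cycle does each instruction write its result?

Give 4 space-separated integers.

I0 mul r4: issue@1 deps=(None,None) exec_start@1 write@3
I1 add r4: issue@2 deps=(None,None) exec_start@2 write@4
I2 add r3: issue@3 deps=(None,None) exec_start@3 write@5
I3 mul r2: issue@4 deps=(2,1) exec_start@5 write@7

Answer: 3 4 5 7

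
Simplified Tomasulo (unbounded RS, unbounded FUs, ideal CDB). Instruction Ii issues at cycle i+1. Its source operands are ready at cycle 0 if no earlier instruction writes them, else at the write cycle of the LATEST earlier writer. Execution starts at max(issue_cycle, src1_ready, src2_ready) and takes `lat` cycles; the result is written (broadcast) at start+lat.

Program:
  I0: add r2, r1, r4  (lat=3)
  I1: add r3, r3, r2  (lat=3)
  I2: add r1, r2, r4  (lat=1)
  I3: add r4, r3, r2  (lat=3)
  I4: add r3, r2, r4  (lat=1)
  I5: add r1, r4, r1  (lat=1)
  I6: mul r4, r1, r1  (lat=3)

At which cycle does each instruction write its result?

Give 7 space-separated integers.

I0 add r2: issue@1 deps=(None,None) exec_start@1 write@4
I1 add r3: issue@2 deps=(None,0) exec_start@4 write@7
I2 add r1: issue@3 deps=(0,None) exec_start@4 write@5
I3 add r4: issue@4 deps=(1,0) exec_start@7 write@10
I4 add r3: issue@5 deps=(0,3) exec_start@10 write@11
I5 add r1: issue@6 deps=(3,2) exec_start@10 write@11
I6 mul r4: issue@7 deps=(5,5) exec_start@11 write@14

Answer: 4 7 5 10 11 11 14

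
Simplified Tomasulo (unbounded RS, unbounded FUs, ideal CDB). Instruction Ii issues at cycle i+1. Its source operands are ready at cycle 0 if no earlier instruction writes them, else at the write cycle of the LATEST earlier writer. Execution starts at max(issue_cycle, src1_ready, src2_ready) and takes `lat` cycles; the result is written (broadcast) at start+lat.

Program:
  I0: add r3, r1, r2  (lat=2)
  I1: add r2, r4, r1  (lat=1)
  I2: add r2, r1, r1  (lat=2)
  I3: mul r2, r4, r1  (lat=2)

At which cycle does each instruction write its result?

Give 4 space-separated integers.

Answer: 3 3 5 6

Derivation:
I0 add r3: issue@1 deps=(None,None) exec_start@1 write@3
I1 add r2: issue@2 deps=(None,None) exec_start@2 write@3
I2 add r2: issue@3 deps=(None,None) exec_start@3 write@5
I3 mul r2: issue@4 deps=(None,None) exec_start@4 write@6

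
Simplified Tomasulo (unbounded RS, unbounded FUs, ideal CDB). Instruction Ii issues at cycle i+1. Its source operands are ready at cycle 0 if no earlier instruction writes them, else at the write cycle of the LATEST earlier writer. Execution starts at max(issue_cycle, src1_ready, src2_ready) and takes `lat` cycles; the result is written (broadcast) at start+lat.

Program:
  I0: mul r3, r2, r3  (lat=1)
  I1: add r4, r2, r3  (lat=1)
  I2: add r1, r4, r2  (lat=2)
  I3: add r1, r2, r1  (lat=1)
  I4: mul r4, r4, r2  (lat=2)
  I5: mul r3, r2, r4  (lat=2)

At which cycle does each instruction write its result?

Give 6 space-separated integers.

Answer: 2 3 5 6 7 9

Derivation:
I0 mul r3: issue@1 deps=(None,None) exec_start@1 write@2
I1 add r4: issue@2 deps=(None,0) exec_start@2 write@3
I2 add r1: issue@3 deps=(1,None) exec_start@3 write@5
I3 add r1: issue@4 deps=(None,2) exec_start@5 write@6
I4 mul r4: issue@5 deps=(1,None) exec_start@5 write@7
I5 mul r3: issue@6 deps=(None,4) exec_start@7 write@9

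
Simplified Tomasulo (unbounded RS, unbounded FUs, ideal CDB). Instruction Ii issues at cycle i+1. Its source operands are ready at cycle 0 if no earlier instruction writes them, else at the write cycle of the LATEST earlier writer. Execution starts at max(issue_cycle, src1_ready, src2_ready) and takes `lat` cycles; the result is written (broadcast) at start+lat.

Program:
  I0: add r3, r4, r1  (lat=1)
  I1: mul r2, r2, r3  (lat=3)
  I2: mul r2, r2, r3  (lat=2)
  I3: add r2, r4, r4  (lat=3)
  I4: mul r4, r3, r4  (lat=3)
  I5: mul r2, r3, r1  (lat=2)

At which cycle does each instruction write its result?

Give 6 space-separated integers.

Answer: 2 5 7 7 8 8

Derivation:
I0 add r3: issue@1 deps=(None,None) exec_start@1 write@2
I1 mul r2: issue@2 deps=(None,0) exec_start@2 write@5
I2 mul r2: issue@3 deps=(1,0) exec_start@5 write@7
I3 add r2: issue@4 deps=(None,None) exec_start@4 write@7
I4 mul r4: issue@5 deps=(0,None) exec_start@5 write@8
I5 mul r2: issue@6 deps=(0,None) exec_start@6 write@8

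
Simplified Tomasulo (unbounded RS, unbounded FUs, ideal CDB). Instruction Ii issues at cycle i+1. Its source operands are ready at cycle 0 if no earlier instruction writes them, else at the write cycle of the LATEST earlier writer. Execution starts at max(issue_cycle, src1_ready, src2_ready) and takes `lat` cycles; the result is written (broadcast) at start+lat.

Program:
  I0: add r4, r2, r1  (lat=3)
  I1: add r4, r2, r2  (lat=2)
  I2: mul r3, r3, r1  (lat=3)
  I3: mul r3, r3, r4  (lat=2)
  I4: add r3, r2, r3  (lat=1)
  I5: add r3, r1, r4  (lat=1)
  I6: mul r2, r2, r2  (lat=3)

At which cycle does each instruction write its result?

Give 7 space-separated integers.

I0 add r4: issue@1 deps=(None,None) exec_start@1 write@4
I1 add r4: issue@2 deps=(None,None) exec_start@2 write@4
I2 mul r3: issue@3 deps=(None,None) exec_start@3 write@6
I3 mul r3: issue@4 deps=(2,1) exec_start@6 write@8
I4 add r3: issue@5 deps=(None,3) exec_start@8 write@9
I5 add r3: issue@6 deps=(None,1) exec_start@6 write@7
I6 mul r2: issue@7 deps=(None,None) exec_start@7 write@10

Answer: 4 4 6 8 9 7 10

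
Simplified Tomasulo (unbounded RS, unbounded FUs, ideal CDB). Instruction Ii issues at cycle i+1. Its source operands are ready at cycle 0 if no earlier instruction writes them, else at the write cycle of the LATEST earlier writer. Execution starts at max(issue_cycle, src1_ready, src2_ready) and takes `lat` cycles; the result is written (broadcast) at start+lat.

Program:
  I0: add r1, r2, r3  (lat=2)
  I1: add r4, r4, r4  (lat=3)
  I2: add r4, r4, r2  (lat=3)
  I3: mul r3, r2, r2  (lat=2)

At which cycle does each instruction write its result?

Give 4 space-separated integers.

Answer: 3 5 8 6

Derivation:
I0 add r1: issue@1 deps=(None,None) exec_start@1 write@3
I1 add r4: issue@2 deps=(None,None) exec_start@2 write@5
I2 add r4: issue@3 deps=(1,None) exec_start@5 write@8
I3 mul r3: issue@4 deps=(None,None) exec_start@4 write@6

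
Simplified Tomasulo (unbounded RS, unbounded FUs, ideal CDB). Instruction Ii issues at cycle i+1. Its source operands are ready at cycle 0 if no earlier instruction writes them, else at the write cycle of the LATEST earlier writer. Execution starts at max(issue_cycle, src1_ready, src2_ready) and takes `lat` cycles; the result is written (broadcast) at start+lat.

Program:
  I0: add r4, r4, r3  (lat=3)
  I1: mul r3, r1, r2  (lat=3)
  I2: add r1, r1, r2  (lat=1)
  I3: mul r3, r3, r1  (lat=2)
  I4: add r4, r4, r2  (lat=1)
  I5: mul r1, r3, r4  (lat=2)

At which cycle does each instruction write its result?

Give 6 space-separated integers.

Answer: 4 5 4 7 6 9

Derivation:
I0 add r4: issue@1 deps=(None,None) exec_start@1 write@4
I1 mul r3: issue@2 deps=(None,None) exec_start@2 write@5
I2 add r1: issue@3 deps=(None,None) exec_start@3 write@4
I3 mul r3: issue@4 deps=(1,2) exec_start@5 write@7
I4 add r4: issue@5 deps=(0,None) exec_start@5 write@6
I5 mul r1: issue@6 deps=(3,4) exec_start@7 write@9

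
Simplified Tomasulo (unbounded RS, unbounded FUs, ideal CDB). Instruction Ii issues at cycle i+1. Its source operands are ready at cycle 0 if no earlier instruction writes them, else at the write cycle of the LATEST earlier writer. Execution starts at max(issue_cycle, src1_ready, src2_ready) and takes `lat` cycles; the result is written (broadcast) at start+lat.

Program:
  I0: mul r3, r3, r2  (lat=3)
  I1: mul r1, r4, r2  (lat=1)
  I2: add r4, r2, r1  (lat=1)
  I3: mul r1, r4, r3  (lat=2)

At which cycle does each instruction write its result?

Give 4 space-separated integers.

I0 mul r3: issue@1 deps=(None,None) exec_start@1 write@4
I1 mul r1: issue@2 deps=(None,None) exec_start@2 write@3
I2 add r4: issue@3 deps=(None,1) exec_start@3 write@4
I3 mul r1: issue@4 deps=(2,0) exec_start@4 write@6

Answer: 4 3 4 6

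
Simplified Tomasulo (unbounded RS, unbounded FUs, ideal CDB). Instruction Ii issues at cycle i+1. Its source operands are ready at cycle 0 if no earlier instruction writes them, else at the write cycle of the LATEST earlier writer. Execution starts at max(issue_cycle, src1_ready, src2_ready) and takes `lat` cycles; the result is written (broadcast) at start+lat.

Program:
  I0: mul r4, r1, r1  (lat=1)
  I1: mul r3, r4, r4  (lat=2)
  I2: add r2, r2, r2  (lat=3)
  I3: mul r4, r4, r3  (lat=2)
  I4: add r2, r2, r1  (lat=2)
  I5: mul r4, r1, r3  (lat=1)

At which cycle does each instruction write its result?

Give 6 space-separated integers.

I0 mul r4: issue@1 deps=(None,None) exec_start@1 write@2
I1 mul r3: issue@2 deps=(0,0) exec_start@2 write@4
I2 add r2: issue@3 deps=(None,None) exec_start@3 write@6
I3 mul r4: issue@4 deps=(0,1) exec_start@4 write@6
I4 add r2: issue@5 deps=(2,None) exec_start@6 write@8
I5 mul r4: issue@6 deps=(None,1) exec_start@6 write@7

Answer: 2 4 6 6 8 7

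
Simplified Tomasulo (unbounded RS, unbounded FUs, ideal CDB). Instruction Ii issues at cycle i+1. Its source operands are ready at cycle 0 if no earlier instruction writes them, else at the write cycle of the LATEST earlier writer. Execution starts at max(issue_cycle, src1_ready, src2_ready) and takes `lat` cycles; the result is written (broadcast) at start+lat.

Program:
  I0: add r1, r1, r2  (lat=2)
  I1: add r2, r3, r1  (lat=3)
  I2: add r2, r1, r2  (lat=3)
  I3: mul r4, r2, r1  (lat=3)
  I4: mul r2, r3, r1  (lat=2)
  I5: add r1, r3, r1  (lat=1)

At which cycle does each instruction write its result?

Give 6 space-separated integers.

Answer: 3 6 9 12 7 7

Derivation:
I0 add r1: issue@1 deps=(None,None) exec_start@1 write@3
I1 add r2: issue@2 deps=(None,0) exec_start@3 write@6
I2 add r2: issue@3 deps=(0,1) exec_start@6 write@9
I3 mul r4: issue@4 deps=(2,0) exec_start@9 write@12
I4 mul r2: issue@5 deps=(None,0) exec_start@5 write@7
I5 add r1: issue@6 deps=(None,0) exec_start@6 write@7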